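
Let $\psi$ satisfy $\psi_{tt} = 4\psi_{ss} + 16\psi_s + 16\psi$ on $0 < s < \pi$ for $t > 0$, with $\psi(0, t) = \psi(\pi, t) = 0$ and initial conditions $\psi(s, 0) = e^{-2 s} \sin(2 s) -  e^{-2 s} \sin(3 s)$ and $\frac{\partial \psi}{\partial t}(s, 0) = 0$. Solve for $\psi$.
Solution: Substitute $\psi = e^{-2s}u$.
Then $\psi_s = e^{-2s}(u_s - 2u)$, $\psi_{ss} = e^{-2s}(u_{ss} - 4u_s + 4u)$, $\psi_{tt} = e^{-2s}u_{tt}$; substituting and dividing by $e^{-2s}$, the lower-order terms cancel: $u_{tt} = 4u_{ss}$ (standard wave equation).
Data for $u$: $u(s,0) = e^{2s}\psi(s,0) = \sin(2 s) - \sin(3 s)$; $u_t(s,0) = e^{2s}\psi_t(s,0) = 0$. The boundary conditions carry over: $u(0,t) = u(\pi,t) = 0$.
Separating variables: $u = \sum [A_n \cos(\omega_n t) + B_n \sin(\omega_n t)] \sin(ns)$, $\omega_n = 2n$. From ICs: $A_2=1, A_3=-1$.
So $u(s,t) = \sin(2 s) \cos(4 t) - \sin(3 s) \cos(6 t)$, and $\psi(s,t) = e^{-2s}u(s,t)$.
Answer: $\psi(s, t) = e^{-2 s} \sin(2 s) \cos(4 t) -  e^{-2 s} \sin(3 s) \cos(6 t)$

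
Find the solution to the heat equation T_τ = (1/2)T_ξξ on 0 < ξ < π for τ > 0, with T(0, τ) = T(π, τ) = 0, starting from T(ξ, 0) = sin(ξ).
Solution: Using separation of variables T = X(ξ)G(τ):
Eigenfunctions: sin(nξ), n = 1, 2, 3, ...
General solution: T(ξ, τ) = Σ c_n sin(nξ) exp(-n² τ/2)
Matching T(ξ,0) = sin(ξ) term by term: c_1=1.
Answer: T(ξ, τ) = exp(-τ/2)sin(ξ)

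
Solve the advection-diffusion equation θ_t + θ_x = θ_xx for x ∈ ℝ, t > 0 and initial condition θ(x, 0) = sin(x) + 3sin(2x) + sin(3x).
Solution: Change to a moving frame: let η = x - t, σ = t and write θ(x,t) = u(η,σ).
By the chain rule θ_t = u_σ - u_η, θ_x = u_η, θ_xx = u_ηη.
Then θ_t + θ_x = u_σ: the advection term cancels and the PDE becomes the heat equation u_σ = u_ηη on η ∈ ℝ.
Initial data: u(η,0) = θ(η,0) = sin(η) + 3sin(2η) + sin(3η).
On η ∈ ℝ each mode satisfies (sin(nη))″ = -n² sin(nη), so exp(-n²σ) sin(nη) solves the heat equation; by superposition u(η,σ) = Σ c_n exp(-n²σ) sin(nη).
Reading off the coefficients: c_1=1, c_2=3, c_3=1, so u(η,σ) = exp(-σ)sin(η) + 3exp(-4σ)sin(2η) + exp(-9σ)sin(3η).
Substituting back η = x - t, σ = t: θ(x,t) = u(x - t, t).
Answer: θ(x, t) = -exp(-t)sin(t - x) - 3exp(-4t)sin(2t - 2x) - exp(-9t)sin(3t - 3x)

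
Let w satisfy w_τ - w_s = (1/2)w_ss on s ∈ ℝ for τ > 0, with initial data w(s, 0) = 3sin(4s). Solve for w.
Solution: Change to a moving frame: let η = s + τ, σ = τ and write w(s,τ) = u(η,σ).
By the chain rule w_τ = u_σ + u_η, w_s = u_η, w_ss = u_ηη.
Then w_τ - w_s = u_σ: the advection term cancels and the PDE becomes the heat equation u_σ = (1/2)u_ηη on η ∈ ℝ.
Initial data: u(η,0) = w(η,0) = 3sin(4η).
On η ∈ ℝ each mode satisfies (sin(nη))″ = -n² sin(nη), so exp(-n²σ/2) sin(nη) solves the heat equation; by superposition u(η,σ) = Σ c_n exp(-n²σ/2) sin(nη).
Reading off the coefficients: c_4=3, so u(η,σ) = 3exp(-8σ)sin(4η).
Substituting back η = s + τ, σ = τ: w(s,τ) = u(s + τ, τ).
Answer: w(s, τ) = 3exp(-8τ)sin(4s + 4τ)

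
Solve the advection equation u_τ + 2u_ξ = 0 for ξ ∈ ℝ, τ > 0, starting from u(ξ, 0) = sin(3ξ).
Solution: By characteristics (dξ/dτ = 2), u(ξ,τ) = f(ξ - 2τ) with f = u(·, 0).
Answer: u(ξ, τ) = sin(3ξ - 6τ)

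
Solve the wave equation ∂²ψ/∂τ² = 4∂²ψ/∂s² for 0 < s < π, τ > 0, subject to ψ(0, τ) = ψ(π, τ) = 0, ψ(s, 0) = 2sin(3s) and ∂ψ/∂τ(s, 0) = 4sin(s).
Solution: Using separation of variables ψ = X(s)T(τ):
Eigenfunctions: sin(ns), n = 1, 2, 3, ...
General solution: ψ(s, τ) = Σ [A_n cos(2n τ) + B_n sin(2n τ)] sin(ns)
From ψ(s,0) = 2sin(3s): A_3=2. From ψ_τ(s,0) = 4sin(s), using ψ_τ(s,0) = Σ ω_n B_n sin(ns) with ω_n = 2n: B_1 = 4/2 = 2.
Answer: ψ(s, τ) = 2sin(s)sin(2τ) + 2sin(3s)cos(6τ)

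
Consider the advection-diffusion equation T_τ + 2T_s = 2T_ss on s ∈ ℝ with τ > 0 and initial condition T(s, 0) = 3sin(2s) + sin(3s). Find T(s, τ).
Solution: Moving frame: η = s - 2τ, σ = τ, T = u(η,σ), so T_τ = u_σ - 2u_η and T_ss = u_ηη.
Hence T_τ + 2T_s = u_σ and the PDE becomes the heat equation u_σ = 2u_ηη on η ∈ ℝ.
Initial data: u(η,0) = T(η,0) = 3sin(2η) + sin(3η). Each mode sin(nη) decays as exp(-2n²σ) on ℝ, so u(η,σ) = Σ c_n exp(-2n²σ) sin(nη) with c_2=3, c_3=1: u(η,σ) = 3exp(-8σ)sin(2η) + exp(-18σ)sin(3η).
Substituting back: T(s,τ) = u(s - 2τ, τ).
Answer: T(s, τ) = 3exp(-8τ)sin(2s - 4τ) + exp(-18τ)sin(3s - 6τ)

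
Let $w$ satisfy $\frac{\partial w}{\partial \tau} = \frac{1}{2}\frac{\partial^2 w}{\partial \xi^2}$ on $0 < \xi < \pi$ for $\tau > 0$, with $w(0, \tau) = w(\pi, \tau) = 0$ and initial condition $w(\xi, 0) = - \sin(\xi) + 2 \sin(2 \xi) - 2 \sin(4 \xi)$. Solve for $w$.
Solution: Using separation of variables $w = X(\xi)T(\tau)$:
Eigenfunctions: $\sin(n\xi)$, $n = 1, 2, 3, \ldots$
General solution: $w(\xi, \tau) = \sum c_n \sin(n\xi) e^{-n^2 \tau/2}$
Matching $w(\xi,0) = - \sin(\xi) + 2 \sin(2 \xi) - 2 \sin(4 \xi)$ term by term: $c_1=-1, c_2=2, c_4=-2$.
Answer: $w(\xi, \tau) = 2 e^{-2 \tau} \sin(2 \xi) - 2 e^{-8 \tau} \sin(4 \xi) -  e^{-\tau/2} \sin(\xi)$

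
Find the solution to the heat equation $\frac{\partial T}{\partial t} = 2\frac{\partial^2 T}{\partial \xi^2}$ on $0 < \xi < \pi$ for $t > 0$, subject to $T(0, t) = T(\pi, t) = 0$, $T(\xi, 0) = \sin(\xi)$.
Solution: Separating variables: $T = \sum c_n e^{-2n^2t} \sin(n\xi)$. From $T(\xi,0) = \sin(\xi)$: $c_1=1$.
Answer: $T(\xi, t) = e^{-2 t} \sin(\xi)$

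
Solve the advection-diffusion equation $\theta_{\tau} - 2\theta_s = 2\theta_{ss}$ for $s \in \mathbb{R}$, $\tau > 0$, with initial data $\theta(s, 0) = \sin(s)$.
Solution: Moving frame: $\eta = s + 2\tau$, $\sigma = \tau$, $\theta = u(\eta,\sigma)$, so $\theta_{\tau} = u_{\sigma} + 2u_{\eta}$ and $\theta_{ss} = u_{\eta\eta}$.
Hence $\theta_{\tau} - 2\theta_s = u_{\sigma}$ and the PDE becomes the heat equation $u_{\sigma} = 2u_{\eta\eta}$ on $\eta \in \mathbb{R}$.
Initial data: $u(\eta,0) = \theta(\eta,0) = \sin(\eta)$. Each mode $\sin(n\eta)$ decays as $e^{-2n^2\sigma}$ on $\mathbb{R}$, so $u(\eta,\sigma) = \sum c_n e^{-2n^2\sigma} \sin(n\eta)$ with $c_1=1$: $u(\eta,\sigma) = e^{-2 \sigma} \sin(\eta)$.
Substituting back: $\theta(s,\tau) = u(s + 2\tau, \tau)$.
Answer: $\theta(s, \tau) = e^{-2 \tau} \sin(2 \tau + s)$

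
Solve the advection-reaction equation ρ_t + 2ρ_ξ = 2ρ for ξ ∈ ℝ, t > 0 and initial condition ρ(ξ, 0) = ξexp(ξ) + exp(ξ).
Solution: Substitute ρ = exp(ξ)u, i.e. u = exp(-ξ)ρ.
By the product rule, ρ_ξ = exp(ξ)(u_ξ + u), ρ_t = exp(ξ)u_t.
Substituting into the PDE and dividing by exp(ξ): u_t + 2(u_ξ + u) = 2u.
The lower-order terms cancel, leaving the standard advection equation u_t + 2u_ξ = 0.
Initial data for u: u(ξ,0) = exp(-ξ)ρ(ξ,0) = ξ + 1.
Solve for u:
  By method of characteristics (waves move right with speed 2):
  Along characteristics ξ - 2t = const, u is constant, so u(ξ,t) = f(ξ - 2t) with f = u(·, 0).
Hence u(ξ,t) = -2t + ξ + 1.
Transform back: ρ(ξ,t) = exp(ξ)u(ξ,t).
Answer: ρ(ξ, t) = -2texp(ξ) + ξexp(ξ) + exp(ξ)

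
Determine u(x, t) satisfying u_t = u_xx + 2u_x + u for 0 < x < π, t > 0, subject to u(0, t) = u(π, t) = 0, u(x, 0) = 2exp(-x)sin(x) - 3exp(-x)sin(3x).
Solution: Substitute u = exp(-x)w.
Then u_x = exp(-x)(w_x - w), u_xx = exp(-x)(w_xx - 2w_x + w), u_t = exp(-x)w_t; substituting and dividing by exp(-x), the lower-order terms cancel: w_t = w_xx (standard heat equation).
Data for w: w(x,0) = exp(x)u(x,0) = 2sin(x) - 3sin(3x). The boundary conditions carry over: w(0,t) = w(π,t) = 0.
Separating variables: w = Σ c_n exp(-n²t) sin(nx). From w(x,0) = 2sin(x) - 3sin(3x): c_1=2, c_3=-3.
So w(x,t) = 2exp(-t)sin(x) - 3exp(-9t)sin(3x), and u(x,t) = exp(-x)w(x,t).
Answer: u(x, t) = 2exp(-t)exp(-x)sin(x) - 3exp(-9t)exp(-x)sin(3x)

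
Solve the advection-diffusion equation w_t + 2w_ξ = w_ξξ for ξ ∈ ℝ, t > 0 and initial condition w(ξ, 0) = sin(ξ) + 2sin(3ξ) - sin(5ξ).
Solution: Change to a moving frame: let η = ξ - 2t, σ = t and write w(ξ,t) = u(η,σ).
By the chain rule w_t = u_σ - 2u_η, w_ξ = u_η, w_ξξ = u_ηη.
Then w_t + 2w_ξ = u_σ: the advection term cancels and the PDE becomes the heat equation u_σ = u_ηη on η ∈ ℝ.
Initial data: u(η,0) = w(η,0) = sin(η) + 2sin(3η) - sin(5η).
On η ∈ ℝ each mode satisfies (sin(nη))″ = -n² sin(nη), so exp(-n²σ) sin(nη) solves the heat equation; by superposition u(η,σ) = Σ c_n exp(-n²σ) sin(nη).
Reading off the coefficients: c_1=1, c_3=2, c_5=-1, so u(η,σ) = exp(-σ)sin(η) + 2exp(-9σ)sin(3η) - exp(-25σ)sin(5η).
Substituting back η = ξ - 2t, σ = t: w(ξ,t) = u(ξ - 2t, t).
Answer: w(ξ, t) = -exp(-t)sin(2t - ξ) - 2exp(-9t)sin(6t - 3ξ) + exp(-25t)sin(10t - 5ξ)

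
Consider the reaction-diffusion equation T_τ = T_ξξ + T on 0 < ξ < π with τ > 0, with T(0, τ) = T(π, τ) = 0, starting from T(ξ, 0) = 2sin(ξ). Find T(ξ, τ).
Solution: Substitute T = exp(τ)u, i.e. u = exp(-τ)T.
By the product rule, T_τ = exp(τ)(u_τ + u), T_ξξ = exp(τ)u_ξξ.
Substituting into the PDE and dividing by exp(τ): u_τ + u = u_ξξ + u.
The lower-order terms cancel, leaving the standard heat equation u_τ = u_ξξ.
Initial data for u: u(ξ,0) = T(ξ,0) = 2sin(ξ). The boundary conditions carry over: u(0,τ) = u(π,τ) = 0.
Solve for u:
  Using separation of variables u = X(ξ)G(τ):
  Eigenfunctions: sin(nξ), n = 1, 2, 3, ...
  General solution: u(ξ, τ) = Σ c_n sin(nξ) exp(-n² τ)
  Matching u(ξ,0) = 2sin(ξ) term by term: c_1=2.
Hence u(ξ,τ) = 2exp(-τ)sin(ξ).
Transform back: T(ξ,τ) = exp(τ)u(ξ,τ).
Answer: T(ξ, τ) = 2sin(ξ)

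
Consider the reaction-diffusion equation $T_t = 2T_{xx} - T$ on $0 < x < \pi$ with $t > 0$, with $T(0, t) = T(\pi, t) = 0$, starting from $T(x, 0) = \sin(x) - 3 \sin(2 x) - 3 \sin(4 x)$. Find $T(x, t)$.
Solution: Substitute $T = e^{-t}u$, i.e. $u = e^{t}T$.
By the product rule, $T_t = e^{-t}(u_t - u)$, $T_{xx} = e^{-t}u_{xx}$.
Substituting into the PDE and dividing by $e^{-t}$: $u_t - u = 2u_{xx} - u$.
The lower-order terms cancel, leaving the standard heat equation $u_t = 2u_{xx}$.
Initial data for $u$: $u(x,0) = T(x,0) = \sin(x) - 3 \sin(2 x) - 3 \sin(4 x)$. The boundary conditions carry over: $u(0,t) = u(\pi,t) = 0$.
Solve for $u$:
  Using separation of variables $u = X(x)G(t)$:
  Eigenfunctions: $\sin(nx)$, $n = 1, 2, 3, \ldots$
  General solution: $u(x, t) = \sum c_n \sin(nx) e^{-2n^2 t}$
  Matching $u(x,0) = \sin(x) - 3 \sin(2 x) - 3 \sin(4 x)$ term by term: $c_1=1, c_2=-3, c_4=-3$.
Hence $u(x,t) = e^{-2 t} \sin(x) - 3 e^{-8 t} \sin(2 x) - 3 e^{-32 t} \sin(4 x)$.
Transform back: $T(x,t) = e^{-t}u(x,t)$.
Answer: $T(x, t) = e^{-3 t} \sin(x) - 3 e^{-9 t} \sin(2 x) - 3 e^{-33 t} \sin(4 x)$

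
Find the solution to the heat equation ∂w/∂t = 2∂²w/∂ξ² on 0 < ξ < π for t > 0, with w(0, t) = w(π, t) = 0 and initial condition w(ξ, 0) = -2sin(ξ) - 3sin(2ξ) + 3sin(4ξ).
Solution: Separating variables: w = Σ c_n exp(-2n²t) sin(nξ). From w(ξ,0) = -2sin(ξ) - 3sin(2ξ) + 3sin(4ξ): c_1=-2, c_2=-3, c_4=3.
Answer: w(ξ, t) = -2exp(-2t)sin(ξ) - 3exp(-8t)sin(2ξ) + 3exp(-32t)sin(4ξ)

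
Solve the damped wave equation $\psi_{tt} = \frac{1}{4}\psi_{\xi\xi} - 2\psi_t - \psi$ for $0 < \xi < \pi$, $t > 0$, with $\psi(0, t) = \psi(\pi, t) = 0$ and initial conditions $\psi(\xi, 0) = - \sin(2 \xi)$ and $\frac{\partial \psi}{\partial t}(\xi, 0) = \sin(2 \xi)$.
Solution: Substitute $\psi = e^{-t}u$.
Then $\psi_t = e^{-t}(u_t - u)$, $\psi_{tt} = e^{-t}(u_{tt} - 2u_t + u)$, $\psi_{\xi\xi} = e^{-t}u_{\xi\xi}$; substituting and dividing by $e^{-t}$, the lower-order terms cancel: $u_{tt} = \frac{1}{4}u_{\xi\xi}$ (standard wave equation).
Data for $u$: $u(\xi,0) = \psi(\xi,0) = - \sin(2 \xi)$; $u_t(\xi,0) = \psi_t(\xi,0) + \psi(\xi,0) = 0$. The boundary conditions carry over: $u(0,t) = u(\pi,t) = 0$.
Separating variables: $u = \sum [A_n \cos(\omega_n t) + B_n \sin(\omega_n t)] \sin(n\xi)$, $\omega_n = n/2$. From ICs: $A_2=-1$.
So $u(\xi,t) = - \sin(2 \xi) \cos(t)$, and $\psi(\xi,t) = e^{-t}u(\xi,t)$.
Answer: $\psi(\xi, t) = - e^{-t} \sin(2 \xi) \cos(t)$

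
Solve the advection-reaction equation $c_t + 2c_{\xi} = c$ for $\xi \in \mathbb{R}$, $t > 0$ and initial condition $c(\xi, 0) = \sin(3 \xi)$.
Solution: Substitute $c = e^{t}u$.
Then $c_t = e^{t}(u_t + u)$, $c_{\xi} = e^{t}u_{\xi}$; substituting and dividing by $e^{t}$, the lower-order terms cancel: $u_t + 2u_{\xi} = 0$ (standard advection equation).
Data for $u$: $u(\xi,0) = c(\xi,0) = \sin(3 \xi)$.
By characteristics ($d\xi/dt = 2$), $u(\xi,t) = f(\xi - 2t)$ with $f = u( \cdot , 0)$.
So $u(\xi,t) = - \sin(6 t - 3 \xi)$, and $c(\xi,t) = e^{t}u(\xi,t)$.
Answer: $c(\xi, t) = e^{t} \sin(3 \xi - 6 t)$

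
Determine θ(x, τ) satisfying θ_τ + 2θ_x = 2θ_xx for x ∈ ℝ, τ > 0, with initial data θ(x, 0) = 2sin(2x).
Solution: Change to a moving frame: let η = x - 2τ, σ = τ and write θ(x,τ) = u(η,σ).
By the chain rule θ_τ = u_σ - 2u_η, θ_x = u_η, θ_xx = u_ηη.
Then θ_τ + 2θ_x = u_σ: the advection term cancels and the PDE becomes the heat equation u_σ = 2u_ηη on η ∈ ℝ.
Initial data: u(η,0) = θ(η,0) = 2sin(2η).
On η ∈ ℝ each mode satisfies (sin(nη))″ = -n² sin(nη), so exp(-2n²σ) sin(nη) solves the heat equation; by superposition u(η,σ) = Σ c_n exp(-2n²σ) sin(nη).
Reading off the coefficients: c_2=2, so u(η,σ) = 2exp(-8σ)sin(2η).
Substituting back η = x - 2τ, σ = τ: θ(x,τ) = u(x - 2τ, τ).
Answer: θ(x, τ) = 2exp(-8τ)sin(2x - 4τ)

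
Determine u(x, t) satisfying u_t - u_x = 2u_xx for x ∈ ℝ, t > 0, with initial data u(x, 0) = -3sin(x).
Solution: Change to a moving frame: let η = x + t, σ = t and write u(x,t) = w(η,σ).
By the chain rule u_t = w_σ + w_η, u_x = w_η, u_xx = w_ηη.
Then u_t - u_x = w_σ: the advection term cancels and the PDE becomes the heat equation w_σ = 2w_ηη on η ∈ ℝ.
Initial data: w(η,0) = u(η,0) = -3sin(η).
On η ∈ ℝ each mode satisfies (sin(nη))″ = -n² sin(nη), so exp(-2n²σ) sin(nη) solves the heat equation; by superposition w(η,σ) = Σ c_n exp(-2n²σ) sin(nη).
Reading off the coefficients: c_1=-3, so w(η,σ) = -3exp(-2σ)sin(η).
Substituting back η = x + t, σ = t: u(x,t) = w(x + t, t).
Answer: u(x, t) = -3exp(-2t)sin(t + x)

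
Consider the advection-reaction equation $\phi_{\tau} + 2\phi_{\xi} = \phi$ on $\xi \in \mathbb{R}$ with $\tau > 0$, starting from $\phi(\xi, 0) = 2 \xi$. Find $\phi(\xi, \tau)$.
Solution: Substitute $\phi = e^{\tau}u$, i.e. $u = e^{-\tau}\phi$.
By the product rule, $\phi_{\tau} = e^{\tau}(u_{\tau} + u)$, $\phi_{\xi} = e^{\tau}u_{\xi}$.
Substituting into the PDE and dividing by $e^{\tau}$: $u_{\tau} + u + 2u_{\xi} = u$.
The lower-order terms cancel, leaving the standard advection equation $u_{\tau} + 2u_{\xi} = 0$.
Initial data for $u$: $u(\xi,0) = \phi(\xi,0) = 2 \xi$.
Solve for $u$:
  By method of characteristics (waves move right with speed 2):
  Along characteristics $\xi - 2\tau =$ const, $u$ is constant, so $u(\xi,\tau) = f(\xi - 2\tau)$ with $f = u( \cdot , 0)$.
Hence $u(\xi,\tau) = 2 \xi - 4 \tau$.
Transform back: $\phi(\xi,\tau) = e^{\tau}u(\xi,\tau)$.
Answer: $\phi(\xi, \tau) = -4 \tau e^{\tau} + 2 \xi e^{\tau}$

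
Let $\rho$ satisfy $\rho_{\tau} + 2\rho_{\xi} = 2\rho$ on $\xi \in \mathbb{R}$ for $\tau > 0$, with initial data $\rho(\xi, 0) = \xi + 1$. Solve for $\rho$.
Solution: Substitute $\rho = e^{2\tau}u$, i.e. $u = e^{-2\tau}\rho$.
By the product rule, $\rho_{\tau} = e^{2\tau}(u_{\tau} + 2u)$, $\rho_{\xi} = e^{2\tau}u_{\xi}$.
Substituting into the PDE and dividing by $e^{2\tau}$: $u_{\tau} + 2u + 2u_{\xi} = 2u$.
The lower-order terms cancel, leaving the standard advection equation $u_{\tau} + 2u_{\xi} = 0$.
Initial data for $u$: $u(\xi,0) = \rho(\xi,0) = \xi + 1$.
Solve for $u$:
  By method of characteristics (waves move right with speed 2):
  Along characteristics $\xi - 2\tau =$ const, $u$ is constant, so $u(\xi,\tau) = f(\xi - 2\tau)$ with $f = u( \cdot , 0)$.
Hence $u(\xi,\tau) = \xi - 2 \tau + 1$.
Transform back: $\rho(\xi,\tau) = e^{2\tau}u(\xi,\tau)$.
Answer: $\rho(\xi, \tau) = -2 \tau e^{2 \tau} + \xi e^{2 \tau} + e^{2 \tau}$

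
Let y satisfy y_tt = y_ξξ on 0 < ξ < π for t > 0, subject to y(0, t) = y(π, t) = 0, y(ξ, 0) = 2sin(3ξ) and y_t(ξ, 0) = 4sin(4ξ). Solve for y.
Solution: Separating variables: y = Σ [A_n cos(ω_n t) + B_n sin(ω_n t)] sin(nξ), ω_n = n. From ICs (B_n = velocity coefficient / ω_n): A_3=2, B_4=1.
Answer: y(ξ, t) = sin(4t)sin(4ξ) + 2sin(3ξ)cos(3t)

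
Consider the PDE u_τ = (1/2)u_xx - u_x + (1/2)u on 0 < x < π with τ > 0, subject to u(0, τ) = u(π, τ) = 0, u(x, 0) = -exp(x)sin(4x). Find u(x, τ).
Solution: Substitute u = exp(x)w, i.e. w = exp(-x)u.
By the product rule, u_x = exp(x)(w_x + w), u_xx = exp(x)(w_xx + 2w_x + w), u_τ = exp(x)w_τ.
Substituting into the PDE and dividing by exp(x): w_τ = (1/2)(w_xx + 2w_x + w) - (w_x + w) + (1/2)w.
The lower-order terms cancel, leaving the standard heat equation w_τ = (1/2)w_xx.
Initial data for w: w(x,0) = exp(-x)u(x,0) = -sin(4x). The boundary conditions carry over: w(0,τ) = w(π,τ) = 0.
Solve for w:
  Using separation of variables w = X(x)T(τ):
  Eigenfunctions: sin(nx), n = 1, 2, 3, ...
  General solution: w(x, τ) = Σ c_n sin(nx) exp(-n² τ/2)
  Matching w(x,0) = -sin(4x) term by term: c_4=-1.
Hence w(x,τ) = -exp(-8τ)sin(4x).
Transform back: u(x,τ) = exp(x)w(x,τ).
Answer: u(x, τ) = -exp(x)exp(-8τ)sin(4x)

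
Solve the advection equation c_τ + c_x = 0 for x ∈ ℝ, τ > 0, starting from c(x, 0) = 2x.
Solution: By characteristics (dx/dτ = 1), c(x,τ) = f(x - τ) with f = c(·, 0).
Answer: c(x, τ) = 2x - 2τ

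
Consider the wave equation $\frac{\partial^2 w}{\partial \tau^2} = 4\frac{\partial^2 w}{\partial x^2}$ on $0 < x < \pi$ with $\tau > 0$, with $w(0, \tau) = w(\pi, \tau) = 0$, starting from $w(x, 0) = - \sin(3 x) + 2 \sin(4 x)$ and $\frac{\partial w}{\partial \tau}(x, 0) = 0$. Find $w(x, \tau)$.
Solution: Separating variables: $w = \sum [A_n \cos(\omega_n \tau) + B_n \sin(\omega_n \tau)] \sin(nx)$, $\omega_n = 2n$. From ICs: $A_3=-1, A_4=2$.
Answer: $w(x, \tau) = - \sin(3 x) \cos(6 \tau) + 2 \sin(4 x) \cos(8 \tau)$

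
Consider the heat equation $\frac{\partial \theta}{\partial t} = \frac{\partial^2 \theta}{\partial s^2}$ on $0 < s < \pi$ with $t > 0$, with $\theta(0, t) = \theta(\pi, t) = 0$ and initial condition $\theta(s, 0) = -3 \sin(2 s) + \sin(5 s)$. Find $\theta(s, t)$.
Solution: Using separation of variables $\theta = X(s)G(t)$:
Eigenfunctions: $\sin(ns)$, $n = 1, 2, 3, \ldots$
General solution: $\theta(s, t) = \sum c_n \sin(ns) e^{-n^2 t}$
Matching $\theta(s,0) = -3 \sin(2 s) + \sin(5 s)$ term by term: $c_2=-3, c_5=1$.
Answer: $\theta(s, t) = -3 e^{-4 t} \sin(2 s) + e^{-25 t} \sin(5 s)$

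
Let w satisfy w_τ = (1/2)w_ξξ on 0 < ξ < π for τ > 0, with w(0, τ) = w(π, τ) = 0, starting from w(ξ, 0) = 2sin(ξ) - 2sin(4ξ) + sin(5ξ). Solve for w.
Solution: Using separation of variables w = X(ξ)T(τ):
Eigenfunctions: sin(nξ), n = 1, 2, 3, ...
General solution: w(ξ, τ) = Σ c_n sin(nξ) exp(-n² τ/2)
Matching w(ξ,0) = 2sin(ξ) - 2sin(4ξ) + sin(5ξ) term by term: c_1=2, c_4=-2, c_5=1.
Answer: w(ξ, τ) = -2exp(-8τ)sin(4ξ) + 2exp(-τ/2)sin(ξ) + exp(-25τ/2)sin(5ξ)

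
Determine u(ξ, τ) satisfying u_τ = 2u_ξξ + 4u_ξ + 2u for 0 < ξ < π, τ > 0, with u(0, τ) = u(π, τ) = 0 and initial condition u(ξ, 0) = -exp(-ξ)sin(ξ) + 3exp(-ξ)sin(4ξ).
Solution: Substitute u = exp(-ξ)w, i.e. w = exp(ξ)u.
By the product rule, u_ξ = exp(-ξ)(w_ξ - w), u_ξξ = exp(-ξ)(w_ξξ - 2w_ξ + w), u_τ = exp(-ξ)w_τ.
Substituting into the PDE and dividing by exp(-ξ): w_τ = 2(w_ξξ - 2w_ξ + w) + 4(w_ξ - w) + 2w.
The lower-order terms cancel, leaving the standard heat equation w_τ = 2w_ξξ.
Initial data for w: w(ξ,0) = exp(ξ)u(ξ,0) = -sin(ξ) + 3sin(4ξ). The boundary conditions carry over: w(0,τ) = w(π,τ) = 0.
Solve for w:
  Using separation of variables w = X(ξ)T(τ):
  Eigenfunctions: sin(nξ), n = 1, 2, 3, ...
  General solution: w(ξ, τ) = Σ c_n sin(nξ) exp(-2n² τ)
  Matching w(ξ,0) = -sin(ξ) + 3sin(4ξ) term by term: c_1=-1, c_4=3.
Hence w(ξ,τ) = -exp(-2τ)sin(ξ) + 3exp(-32τ)sin(4ξ).
Transform back: u(ξ,τ) = exp(-ξ)w(ξ,τ).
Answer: u(ξ, τ) = -exp(-ξ)exp(-2τ)sin(ξ) + 3exp(-ξ)exp(-32τ)sin(4ξ)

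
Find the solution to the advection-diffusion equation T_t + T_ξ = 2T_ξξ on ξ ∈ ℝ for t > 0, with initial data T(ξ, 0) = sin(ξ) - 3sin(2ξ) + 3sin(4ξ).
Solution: Moving frame: η = ξ - t, σ = t, T = u(η,σ), so T_t = u_σ - u_η and T_ξξ = u_ηη.
Hence T_t + T_ξ = u_σ and the PDE becomes the heat equation u_σ = 2u_ηη on η ∈ ℝ.
Initial data: u(η,0) = T(η,0) = sin(η) - 3sin(2η) + 3sin(4η). Each mode sin(nη) decays as exp(-2n²σ) on ℝ, so u(η,σ) = Σ c_n exp(-2n²σ) sin(nη) with c_1=1, c_2=-3, c_4=3: u(η,σ) = exp(-2σ)sin(η) - 3exp(-8σ)sin(2η) + 3exp(-32σ)sin(4η).
Substituting back: T(ξ,t) = u(ξ - t, t).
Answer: T(ξ, t) = -exp(-2t)sin(t - ξ) + 3exp(-8t)sin(2t - 2ξ) - 3exp(-32t)sin(4t - 4ξ)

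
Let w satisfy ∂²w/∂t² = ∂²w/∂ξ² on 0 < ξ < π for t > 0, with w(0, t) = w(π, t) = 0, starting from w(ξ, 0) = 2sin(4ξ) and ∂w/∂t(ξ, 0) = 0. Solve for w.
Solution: Separating variables: w = Σ [A_n cos(ω_n t) + B_n sin(ω_n t)] sin(nξ), ω_n = n. From ICs: A_4=2.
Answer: w(ξ, t) = 2sin(4ξ)cos(4t)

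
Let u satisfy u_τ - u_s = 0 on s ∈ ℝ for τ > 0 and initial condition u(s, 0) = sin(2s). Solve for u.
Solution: By method of characteristics (waves move left with speed 1):
Along characteristics s + τ = const, u is constant, so u(s,τ) = f(s + τ) with f = u(·, 0).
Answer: u(s, τ) = sin(2s + 2τ)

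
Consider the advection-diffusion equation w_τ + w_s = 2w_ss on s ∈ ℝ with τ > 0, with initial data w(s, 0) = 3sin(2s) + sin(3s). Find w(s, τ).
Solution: Moving frame: η = s - τ, σ = τ, w = u(η,σ), so w_τ = u_σ - u_η and w_ss = u_ηη.
Hence w_τ + w_s = u_σ and the PDE becomes the heat equation u_σ = 2u_ηη on η ∈ ℝ.
Initial data: u(η,0) = w(η,0) = 3sin(2η) + sin(3η). Each mode sin(nη) decays as exp(-2n²σ) on ℝ, so u(η,σ) = Σ c_n exp(-2n²σ) sin(nη) with c_2=3, c_3=1: u(η,σ) = 3exp(-8σ)sin(2η) + exp(-18σ)sin(3η).
Substituting back: w(s,τ) = u(s - τ, τ).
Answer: w(s, τ) = 3exp(-8τ)sin(2s - 2τ) + exp(-18τ)sin(3s - 3τ)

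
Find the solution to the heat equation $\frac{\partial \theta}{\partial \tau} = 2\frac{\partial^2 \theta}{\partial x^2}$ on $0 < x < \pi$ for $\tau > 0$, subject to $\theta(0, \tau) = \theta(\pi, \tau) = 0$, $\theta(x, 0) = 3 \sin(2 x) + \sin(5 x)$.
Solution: Separating variables: $\theta = \sum c_n e^{-2n^2\tau} \sin(nx)$. From $\theta(x,0) = 3 \sin(2 x) + \sin(5 x)$: $c_2=3, c_5=1$.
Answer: $\theta(x, \tau) = 3 e^{-8 \tau} \sin(2 x) + e^{-50 \tau} \sin(5 x)$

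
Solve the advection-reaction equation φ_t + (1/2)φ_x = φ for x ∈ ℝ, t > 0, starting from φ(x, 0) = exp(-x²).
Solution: Substitute φ = exp(t)u.
Then φ_t = exp(t)(u_t + u), φ_x = exp(t)u_x; substituting and dividing by exp(t), the lower-order terms cancel: u_t + (1/2)u_x = 0 (standard advection equation).
Data for u: u(x,0) = φ(x,0) = exp(-x²).
By characteristics (dx/dt = 1/2), u(x,t) = f(x - (1/2)t) with f = u(·, 0).
So u(x,t) = exp(-(-t/2 + x)²), and φ(x,t) = exp(t)u(x,t).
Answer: φ(x, t) = exp(t)exp(-(-t/2 + x)²)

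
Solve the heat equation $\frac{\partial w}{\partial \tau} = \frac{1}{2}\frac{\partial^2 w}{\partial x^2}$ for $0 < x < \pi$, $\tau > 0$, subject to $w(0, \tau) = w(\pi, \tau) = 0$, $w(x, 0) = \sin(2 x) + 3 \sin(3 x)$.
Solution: Using separation of variables $w = X(x)T(\tau)$:
Eigenfunctions: $\sin(nx)$, $n = 1, 2, 3, \ldots$
General solution: $w(x, \tau) = \sum c_n \sin(nx) e^{-n^2 \tau/2}$
Matching $w(x,0) = \sin(2 x) + 3 \sin(3 x)$ term by term: $c_2=1, c_3=3$.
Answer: $w(x, \tau) = e^{-2 \tau} \sin(2 x) + 3 e^{-9 \tau/2} \sin(3 x)$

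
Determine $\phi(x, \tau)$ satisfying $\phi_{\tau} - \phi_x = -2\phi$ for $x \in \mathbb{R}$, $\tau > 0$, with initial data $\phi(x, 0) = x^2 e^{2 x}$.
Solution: Substitute $\phi = e^{2x}u$.
Then $\phi_x = e^{2x}(u_x + 2u)$, $\phi_{\tau} = e^{2x}u_{\tau}$; substituting and dividing by $e^{2x}$, the lower-order terms cancel: $u_{\tau} - u_x = 0$ (standard advection equation).
Data for $u$: $u(x,0) = e^{-2x}\phi(x,0) = x^2$.
By characteristics ($dx/d\tau = -1$), $u(x,\tau) = f(x + \tau)$ with $f = u( \cdot , 0)$.
So $u(x,\tau) = x^2 + 2 x \tau + \tau^2$, and $\phi(x,\tau) = e^{2x}u(x,\tau)$.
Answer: $\phi(x, \tau) = \tau^2 e^{2 x} + 2 \tau x e^{2 x} + x^2 e^{2 x}$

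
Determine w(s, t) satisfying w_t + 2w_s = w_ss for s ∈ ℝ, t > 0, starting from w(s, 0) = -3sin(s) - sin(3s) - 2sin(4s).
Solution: Moving frame: η = s - 2t, σ = t, w = u(η,σ), so w_t = u_σ - 2u_η and w_ss = u_ηη.
Hence w_t + 2w_s = u_σ and the PDE becomes the heat equation u_σ = u_ηη on η ∈ ℝ.
Initial data: u(η,0) = w(η,0) = -3sin(η) - sin(3η) - 2sin(4η). Each mode sin(nη) decays as exp(-n²σ) on ℝ, so u(η,σ) = Σ c_n exp(-n²σ) sin(nη) with c_1=-3, c_3=-1, c_4=-2: u(η,σ) = -3exp(-σ)sin(η) - exp(-9σ)sin(3η) - 2exp(-16σ)sin(4η).
Substituting back: w(s,t) = u(s - 2t, t).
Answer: w(s, t) = -3exp(-t)sin(s - 2t) - exp(-9t)sin(3s - 6t) - 2exp(-16t)sin(4s - 8t)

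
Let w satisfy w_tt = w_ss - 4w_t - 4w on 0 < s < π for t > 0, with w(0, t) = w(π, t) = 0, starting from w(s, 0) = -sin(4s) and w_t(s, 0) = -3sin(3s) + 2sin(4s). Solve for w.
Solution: Substitute w = exp(-2t)u, i.e. u = exp(2t)w.
By the product rule, w_t = exp(-2t)(u_t - 2u), w_tt = exp(-2t)(u_tt - 4u_t + 4u), w_ss = exp(-2t)u_ss.
Substituting into the PDE and dividing by exp(-2t): u_tt - 4u_t + 4u = u_ss - 4(u_t - 2u) - 4u.
The lower-order terms cancel, leaving the standard wave equation u_tt = u_ss.
Initial data for u: u(s,0) = w(s,0) = -sin(4s); u_t(s,0) = w_t(s,0) + 2w(s,0) = -3sin(3s). The boundary conditions carry over: u(0,t) = u(π,t) = 0.
Solve for u:
  Using separation of variables u = X(s)T(t):
  Eigenfunctions: sin(ns), n = 1, 2, 3, ...
  General solution: u(s, t) = Σ [A_n cos(n t) + B_n sin(n t)] sin(ns)
  From u(s,0) = -sin(4s): A_4=-1. From u_t(s,0) = -3sin(3s), using u_t(s,0) = Σ ω_n B_n sin(ns) with ω_n = n: B_3 = (-3)/3 = -1.
Hence u(s,t) = -sin(3s)sin(3t) - sin(4s)cos(4t).
Transform back: w(s,t) = exp(-2t)u(s,t).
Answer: w(s, t) = -exp(-2t)sin(3s)sin(3t) - exp(-2t)sin(4s)cos(4t)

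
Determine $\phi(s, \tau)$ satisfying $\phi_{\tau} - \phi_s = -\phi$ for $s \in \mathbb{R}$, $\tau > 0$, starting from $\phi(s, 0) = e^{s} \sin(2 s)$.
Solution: Substitute $\phi = e^{s}u$, i.e. $u = e^{-s}\phi$.
By the product rule, $\phi_s = e^{s}(u_s + u)$, $\phi_{\tau} = e^{s}u_{\tau}$.
Substituting into the PDE and dividing by $e^{s}$: $u_{\tau} - (u_s + u) = -u$.
The lower-order terms cancel, leaving the standard advection equation $u_{\tau} - u_s = 0$.
Initial data for $u$: $u(s,0) = e^{-s}\phi(s,0) = \sin(2 s)$.
Solve for $u$:
  By method of characteristics (waves move left with speed 1):
  Along characteristics $s + \tau =$ const, $u$ is constant, so $u(s,\tau) = f(s + \tau)$ with $f = u( \cdot , 0)$.
Hence $u(s,\tau) = \sin(2 s + 2 \tau)$.
Transform back: $\phi(s,\tau) = e^{s}u(s,\tau)$.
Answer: $\phi(s, \tau) = e^{s} \sin(2 \tau + 2 s)$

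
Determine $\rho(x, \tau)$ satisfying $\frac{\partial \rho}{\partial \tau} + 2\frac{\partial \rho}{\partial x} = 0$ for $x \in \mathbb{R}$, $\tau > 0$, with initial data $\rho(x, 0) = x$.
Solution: By method of characteristics (waves move right with speed 2):
Along characteristics $x - 2\tau =$ const, $\rho$ is constant, so $\rho(x,\tau) = f(x - 2\tau)$ with $f = \rho( \cdot , 0)$.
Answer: $\rho(x, \tau) = -2 \tau + x$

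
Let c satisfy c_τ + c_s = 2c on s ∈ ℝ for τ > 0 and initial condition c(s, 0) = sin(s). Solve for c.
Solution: Substitute c = exp(2τ)u, i.e. u = exp(-2τ)c.
By the product rule, c_τ = exp(2τ)(u_τ + 2u), c_s = exp(2τ)u_s.
Substituting into the PDE and dividing by exp(2τ): u_τ + 2u + u_s = 2u.
The lower-order terms cancel, leaving the standard advection equation u_τ + u_s = 0.
Initial data for u: u(s,0) = c(s,0) = sin(s).
Solve for u:
  By method of characteristics (waves move right with speed 1):
  Along characteristics s - τ = const, u is constant, so u(s,τ) = f(s - τ) with f = u(·, 0).
Hence u(s,τ) = sin(s - τ).
Transform back: c(s,τ) = exp(2τ)u(s,τ).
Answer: c(s, τ) = exp(2τ)sin(s - τ)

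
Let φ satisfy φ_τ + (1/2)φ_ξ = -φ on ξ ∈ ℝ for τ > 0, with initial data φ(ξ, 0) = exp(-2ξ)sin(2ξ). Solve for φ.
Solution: Substitute φ = exp(-2ξ)u, i.e. u = exp(2ξ)φ.
By the product rule, φ_ξ = exp(-2ξ)(u_ξ - 2u), φ_τ = exp(-2ξ)u_τ.
Substituting into the PDE and dividing by exp(-2ξ): u_τ + (1/2)(u_ξ - 2u) = -u.
The lower-order terms cancel, leaving the standard advection equation u_τ + (1/2)u_ξ = 0.
Initial data for u: u(ξ,0) = exp(2ξ)φ(ξ,0) = sin(2ξ).
Solve for u:
  By method of characteristics (waves move right with speed 1/2):
  Along characteristics ξ - (1/2)τ = const, u is constant, so u(ξ,τ) = f(ξ - (1/2)τ) with f = u(·, 0).
Hence u(ξ,τ) = sin(2ξ - τ).
Transform back: φ(ξ,τ) = exp(-2ξ)u(ξ,τ).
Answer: φ(ξ, τ) = exp(-2ξ)sin(2ξ - τ)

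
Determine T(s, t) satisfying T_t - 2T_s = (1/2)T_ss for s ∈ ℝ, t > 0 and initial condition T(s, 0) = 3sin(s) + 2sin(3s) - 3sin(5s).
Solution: Moving frame: η = s + 2t, σ = t, T = u(η,σ), so T_t = u_σ + 2u_η and T_ss = u_ηη.
Hence T_t - 2T_s = u_σ and the PDE becomes the heat equation u_σ = (1/2)u_ηη on η ∈ ℝ.
Initial data: u(η,0) = T(η,0) = 3sin(η) + 2sin(3η) - 3sin(5η). Each mode sin(nη) decays as exp(-n²σ/2) on ℝ, so u(η,σ) = Σ c_n exp(-n²σ/2) sin(nη) with c_1=3, c_3=2, c_5=-3: u(η,σ) = 3exp(-σ/2)sin(η) + 2exp(-9σ/2)sin(3η) - 3exp(-25σ/2)sin(5η).
Substituting back: T(s,t) = u(s + 2t, t).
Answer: T(s, t) = 3exp(-t/2)sin(s + 2t) + 2exp(-9t/2)sin(3s + 6t) - 3exp(-25t/2)sin(5s + 10t)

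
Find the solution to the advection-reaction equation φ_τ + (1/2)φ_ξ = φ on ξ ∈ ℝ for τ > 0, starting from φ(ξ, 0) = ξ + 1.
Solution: Substitute φ = exp(τ)u, i.e. u = exp(-τ)φ.
By the product rule, φ_τ = exp(τ)(u_τ + u), φ_ξ = exp(τ)u_ξ.
Substituting into the PDE and dividing by exp(τ): u_τ + u + (1/2)u_ξ = u.
The lower-order terms cancel, leaving the standard advection equation u_τ + (1/2)u_ξ = 0.
Initial data for u: u(ξ,0) = φ(ξ,0) = ξ + 1.
Solve for u:
  By method of characteristics (waves move right with speed 1/2):
  Along characteristics ξ - (1/2)τ = const, u is constant, so u(ξ,τ) = f(ξ - (1/2)τ) with f = u(·, 0).
Hence u(ξ,τ) = ξ - (1/2)τ + 1.
Transform back: φ(ξ,τ) = exp(τ)u(ξ,τ).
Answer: φ(ξ, τ) = ξexp(τ) - (1/2)τexp(τ) + exp(τ)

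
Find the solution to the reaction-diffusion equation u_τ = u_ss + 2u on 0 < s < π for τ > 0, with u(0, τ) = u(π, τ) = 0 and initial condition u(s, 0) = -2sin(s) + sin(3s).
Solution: Substitute u = exp(2τ)w.
Then u_τ = exp(2τ)(w_τ + 2w), u_ss = exp(2τ)w_ss; substituting and dividing by exp(2τ), the lower-order terms cancel: w_τ = w_ss (standard heat equation).
Data for w: w(s,0) = u(s,0) = -2sin(s) + sin(3s). The boundary conditions carry over: w(0,τ) = w(π,τ) = 0.
Separating variables: w = Σ c_n exp(-n²τ) sin(ns). From w(s,0) = -2sin(s) + sin(3s): c_1=-2, c_3=1.
So w(s,τ) = -2exp(-τ)sin(s) + exp(-9τ)sin(3s), and u(s,τ) = exp(2τ)w(s,τ).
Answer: u(s, τ) = -2exp(τ)sin(s) + exp(-7τ)sin(3s)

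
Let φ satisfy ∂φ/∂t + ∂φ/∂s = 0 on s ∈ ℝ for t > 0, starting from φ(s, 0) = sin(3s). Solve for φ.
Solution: By characteristics (ds/dt = 1), φ(s,t) = f(s - t) with f = φ(·, 0).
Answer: φ(s, t) = sin(3s - 3t)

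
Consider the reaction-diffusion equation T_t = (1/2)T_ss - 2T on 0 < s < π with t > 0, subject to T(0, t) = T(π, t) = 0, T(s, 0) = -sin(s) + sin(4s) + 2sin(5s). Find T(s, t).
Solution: Substitute T = exp(-2t)u, i.e. u = exp(2t)T.
By the product rule, T_t = exp(-2t)(u_t - 2u), T_ss = exp(-2t)u_ss.
Substituting into the PDE and dividing by exp(-2t): u_t - 2u = (1/2)u_ss - 2u.
The lower-order terms cancel, leaving the standard heat equation u_t = (1/2)u_ss.
Initial data for u: u(s,0) = T(s,0) = -sin(s) + sin(4s) + 2sin(5s). The boundary conditions carry over: u(0,t) = u(π,t) = 0.
Solve for u:
  Using separation of variables u = X(s)G(t):
  Eigenfunctions: sin(ns), n = 1, 2, 3, ...
  General solution: u(s, t) = Σ c_n sin(ns) exp(-n² t/2)
  Matching u(s,0) = -sin(s) + sin(4s) + 2sin(5s) term by term: c_1=-1, c_4=1, c_5=2.
Hence u(s,t) = exp(-8t)sin(4s) - exp(-t/2)sin(s) + 2exp(-25t/2)sin(5s).
Transform back: T(s,t) = exp(-2t)u(s,t).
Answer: T(s, t) = exp(-10t)sin(4s) - exp(-5t/2)sin(s) + 2exp(-29t/2)sin(5s)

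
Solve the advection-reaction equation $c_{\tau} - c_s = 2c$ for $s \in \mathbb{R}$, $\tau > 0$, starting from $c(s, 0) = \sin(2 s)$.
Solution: Substitute $c = e^{2\tau}u$.
Then $c_{\tau} = e^{2\tau}(u_{\tau} + 2u)$, $c_s = e^{2\tau}u_s$; substituting and dividing by $e^{2\tau}$, the lower-order terms cancel: $u_{\tau} - u_s = 0$ (standard advection equation).
Data for $u$: $u(s,0) = c(s,0) = \sin(2 s)$.
By characteristics ($ds/d\tau = -1$), $u(s,\tau) = f(s + \tau)$ with $f = u( \cdot , 0)$.
So $u(s,\tau) = \sin(2 s + 2 \tau)$, and $c(s,\tau) = e^{2\tau}u(s,\tau)$.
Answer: $c(s, \tau) = e^{2 \tau} \sin(2 \tau + 2 s)$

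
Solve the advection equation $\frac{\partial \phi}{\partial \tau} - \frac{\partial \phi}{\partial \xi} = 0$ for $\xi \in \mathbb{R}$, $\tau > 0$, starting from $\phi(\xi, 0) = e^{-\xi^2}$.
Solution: By characteristics ($d\xi/d\tau = -1$), $\phi(\xi,\tau) = f(\xi + \tau)$ with $f = \phi( \cdot , 0)$.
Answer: $\phi(\xi, \tau) = e^{-(\tau + \xi)^2}$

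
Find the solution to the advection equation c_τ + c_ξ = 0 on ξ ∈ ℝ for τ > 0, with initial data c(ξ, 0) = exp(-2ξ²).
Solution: By characteristics (dξ/dτ = 1), c(ξ,τ) = f(ξ - τ) with f = c(·, 0).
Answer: c(ξ, τ) = exp(-2(ξ - τ)²)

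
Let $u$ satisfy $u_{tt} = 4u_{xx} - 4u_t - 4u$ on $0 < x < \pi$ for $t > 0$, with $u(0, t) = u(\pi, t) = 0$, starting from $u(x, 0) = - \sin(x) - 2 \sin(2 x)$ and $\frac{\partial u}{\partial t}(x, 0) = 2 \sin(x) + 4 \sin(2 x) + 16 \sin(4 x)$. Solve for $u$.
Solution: Substitute $u = e^{-2t}w$.
Then $u_t = e^{-2t}(w_t - 2w)$, $u_{tt} = e^{-2t}(w_{tt} - 4w_t + 4w)$, $u_{xx} = e^{-2t}w_{xx}$; substituting and dividing by $e^{-2t}$, the lower-order terms cancel: $w_{tt} = 4w_{xx}$ (standard wave equation).
Data for $w$: $w(x,0) = u(x,0) = - \sin(x) - 2 \sin(2 x)$; $w_t(x,0) = u_t(x,0) + 2u(x,0) = 16 \sin(4 x)$. The boundary conditions carry over: $w(0,t) = w(\pi,t) = 0$.
Separating variables: $w = \sum [A_n \cos(\omega_n t) + B_n \sin(\omega_n t)] \sin(nx)$, $\omega_n = 2n$. From ICs ($B_n$ = velocity coefficient / $\omega_n$): $A_1=-1, A_2=-2, B_4=2$.
So $w(x,t) = 2 \sin(8 t) \sin(4 x) - \sin(x) \cos(2 t) - 2 \sin(2 x) \cos(4 t)$, and $u(x,t) = e^{-2t}w(x,t)$.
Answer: $u(x, t) = 2 e^{-2 t} \sin(8 t) \sin(4 x) -  e^{-2 t} \sin(x) \cos(2 t) - 2 e^{-2 t} \sin(2 x) \cos(4 t)$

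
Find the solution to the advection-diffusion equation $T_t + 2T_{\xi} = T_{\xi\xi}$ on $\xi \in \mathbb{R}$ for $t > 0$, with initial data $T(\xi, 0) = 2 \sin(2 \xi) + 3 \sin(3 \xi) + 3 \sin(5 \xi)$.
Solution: Change to a moving frame: let $\eta = \xi - 2t$, $\sigma = t$ and write $T(\xi,t) = u(\eta,\sigma)$.
By the chain rule $T_t = u_{\sigma} - 2u_{\eta}$, $T_{\xi} = u_{\eta}$, $T_{\xi\xi} = u_{\eta\eta}$.
Then $T_t + 2T_{\xi} = u_{\sigma}$: the advection term cancels and the PDE becomes the heat equation $u_{\sigma} = u_{\eta\eta}$ on $\eta \in \mathbb{R}$.
Initial data: $u(\eta,0) = T(\eta,0) = 2 \sin(2 \eta) + 3 \sin(3 \eta) + 3 \sin(5 \eta)$.
On $\eta \in \mathbb{R}$ each mode satisfies $(\sin(n\eta))'' = -n^2 \sin(n\eta)$, so $e^{-n^2\sigma} \sin(n\eta)$ solves the heat equation; by superposition $u(\eta,\sigma) = \sum c_n e^{-n^2\sigma} \sin(n\eta)$.
Reading off the coefficients: $c_2=2, c_3=3, c_5=3$, so $u(\eta,\sigma) = 2 e^{-4 \sigma} \sin(2 \eta) + 3 e^{-9 \sigma} \sin(3 \eta) + 3 e^{-25 \sigma} \sin(5 \eta)$.
Substituting back $\eta = \xi - 2t$, $\sigma = t$: $T(\xi,t) = u(\xi - 2t, t)$.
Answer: $T(\xi, t) = 2 e^{-4 t} \sin(2 \xi - 4 t) + 3 e^{-9 t} \sin(3 \xi - 6 t) + 3 e^{-25 t} \sin(5 \xi - 10 t)$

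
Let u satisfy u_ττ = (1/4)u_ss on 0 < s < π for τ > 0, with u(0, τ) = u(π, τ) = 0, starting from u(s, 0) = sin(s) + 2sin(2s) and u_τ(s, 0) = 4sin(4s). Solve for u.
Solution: Separating variables: u = Σ [A_n cos(ω_n τ) + B_n sin(ω_n τ)] sin(ns), ω_n = n/2. From ICs (B_n = velocity coefficient / ω_n): A_1=1, A_2=2, B_4=2.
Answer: u(s, τ) = sin(s)cos(τ/2) + 2sin(2s)cos(τ) + 2sin(4s)sin(2τ)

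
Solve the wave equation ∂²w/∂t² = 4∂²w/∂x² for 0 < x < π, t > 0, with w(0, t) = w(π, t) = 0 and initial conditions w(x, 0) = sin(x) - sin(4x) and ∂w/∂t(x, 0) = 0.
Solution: Using separation of variables w = X(x)T(t):
Eigenfunctions: sin(nx), n = 1, 2, 3, ...
General solution: w(x, t) = Σ [A_n cos(2n t) + B_n sin(2n t)] sin(nx)
From w(x,0) = sin(x) - sin(4x): A_1=1, A_4=-1. From w_t(x,0) = 0: all B_n = 0.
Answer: w(x, t) = sin(x)cos(2t) - sin(4x)cos(8t)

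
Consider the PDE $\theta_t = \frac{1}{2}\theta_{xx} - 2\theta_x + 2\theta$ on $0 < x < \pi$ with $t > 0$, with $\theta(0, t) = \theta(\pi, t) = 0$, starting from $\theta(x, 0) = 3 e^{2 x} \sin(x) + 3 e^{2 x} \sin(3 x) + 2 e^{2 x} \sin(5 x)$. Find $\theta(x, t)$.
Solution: Substitute $\theta = e^{2x}u$.
Then $\theta_x = e^{2x}(u_x + 2u)$, $\theta_{xx} = e^{2x}(u_{xx} + 4u_x + 4u)$, $\theta_t = e^{2x}u_t$; substituting and dividing by $e^{2x}$, the lower-order terms cancel: $u_t = \frac{1}{2}u_{xx}$ (standard heat equation).
Data for $u$: $u(x,0) = e^{-2x}\theta(x,0) = 3 \sin(x) + 3 \sin(3 x) + 2 \sin(5 x)$. The boundary conditions carry over: $u(0,t) = u(\pi,t) = 0$.
Separating variables: $u = \sum c_n e^{-n^2t/2} \sin(nx)$. From $u(x,0) = 3 \sin(x) + 3 \sin(3 x) + 2 \sin(5 x)$: $c_1=3, c_3=3, c_5=2$.
So $u(x,t) = 3 e^{-t/2} \sin(x) + 3 e^{-9 t/2} \sin(3 x) + 2 e^{-25 t/2} \sin(5 x)$, and $\theta(x,t) = e^{2x}u(x,t)$.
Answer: $\theta(x, t) = 3 e^{-t/2} e^{2 x} \sin(x) + 3 e^{-9 t/2} e^{2 x} \sin(3 x) + 2 e^{-25 t/2} e^{2 x} \sin(5 x)$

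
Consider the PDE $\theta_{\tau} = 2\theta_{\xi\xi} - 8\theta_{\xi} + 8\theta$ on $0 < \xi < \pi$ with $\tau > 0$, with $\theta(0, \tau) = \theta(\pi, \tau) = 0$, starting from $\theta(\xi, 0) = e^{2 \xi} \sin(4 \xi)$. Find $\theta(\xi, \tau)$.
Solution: Substitute $\theta = e^{2\xi}u$.
Then $\theta_{\xi} = e^{2\xi}(u_{\xi} + 2u)$, $\theta_{\xi\xi} = e^{2\xi}(u_{\xi\xi} + 4u_{\xi} + 4u)$, $\theta_{\tau} = e^{2\xi}u_{\tau}$; substituting and dividing by $e^{2\xi}$, the lower-order terms cancel: $u_{\tau} = 2u_{\xi\xi}$ (standard heat equation).
Data for $u$: $u(\xi,0) = e^{-2\xi}\theta(\xi,0) = \sin(4 \xi)$. The boundary conditions carry over: $u(0,\tau) = u(\pi,\tau) = 0$.
Separating variables: $u = \sum c_n e^{-2n^2\tau} \sin(n\xi)$. From $u(\xi,0) = \sin(4 \xi)$: $c_4=1$.
So $u(\xi,\tau) = e^{-32 \tau} \sin(4 \xi)$, and $\theta(\xi,\tau) = e^{2\xi}u(\xi,\tau)$.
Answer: $\theta(\xi, \tau) = e^{-32 \tau} e^{2 \xi} \sin(4 \xi)$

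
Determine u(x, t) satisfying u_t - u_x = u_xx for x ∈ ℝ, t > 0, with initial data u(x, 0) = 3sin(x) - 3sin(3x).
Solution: Moving frame: η = x + t, σ = t, u = w(η,σ), so u_t = w_σ + w_η and u_xx = w_ηη.
Hence u_t - u_x = w_σ and the PDE becomes the heat equation w_σ = w_ηη on η ∈ ℝ.
Initial data: w(η,0) = u(η,0) = 3sin(η) - 3sin(3η). Each mode sin(nη) decays as exp(-n²σ) on ℝ, so w(η,σ) = Σ c_n exp(-n²σ) sin(nη) with c_1=3, c_3=-3: w(η,σ) = 3exp(-σ)sin(η) - 3exp(-9σ)sin(3η).
Substituting back: u(x,t) = w(x + t, t).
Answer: u(x, t) = 3exp(-t)sin(t + x) - 3exp(-9t)sin(3t + 3x)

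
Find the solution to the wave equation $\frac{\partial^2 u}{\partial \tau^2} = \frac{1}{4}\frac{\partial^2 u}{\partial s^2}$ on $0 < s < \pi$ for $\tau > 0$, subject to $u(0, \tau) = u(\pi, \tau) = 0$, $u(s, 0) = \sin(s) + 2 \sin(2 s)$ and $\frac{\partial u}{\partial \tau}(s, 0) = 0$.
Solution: Separating variables: $u = \sum [A_n \cos(\omega_n \tau) + B_n \sin(\omega_n \tau)] \sin(ns)$, $\omega_n = n/2$. From ICs: $A_1=1, A_2=2$.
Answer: $u(s, \tau) = \sin(s) \cos(\tau/2) + 2 \sin(2 s) \cos(\tau)$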